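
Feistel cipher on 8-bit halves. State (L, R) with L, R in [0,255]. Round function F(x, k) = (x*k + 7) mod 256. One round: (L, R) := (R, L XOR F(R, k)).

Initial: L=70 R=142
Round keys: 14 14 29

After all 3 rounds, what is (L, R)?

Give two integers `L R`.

Answer: 51 67

Derivation:
Round 1 (k=14): L=142 R=141
Round 2 (k=14): L=141 R=51
Round 3 (k=29): L=51 R=67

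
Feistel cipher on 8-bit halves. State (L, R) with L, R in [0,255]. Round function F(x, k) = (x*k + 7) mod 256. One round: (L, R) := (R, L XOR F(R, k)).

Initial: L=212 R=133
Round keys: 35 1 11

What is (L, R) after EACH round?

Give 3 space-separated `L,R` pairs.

Round 1 (k=35): L=133 R=226
Round 2 (k=1): L=226 R=108
Round 3 (k=11): L=108 R=73

Answer: 133,226 226,108 108,73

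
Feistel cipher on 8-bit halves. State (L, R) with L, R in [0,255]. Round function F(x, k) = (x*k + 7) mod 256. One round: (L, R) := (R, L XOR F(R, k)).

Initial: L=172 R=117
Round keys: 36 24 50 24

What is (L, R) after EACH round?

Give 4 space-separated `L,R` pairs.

Round 1 (k=36): L=117 R=215
Round 2 (k=24): L=215 R=90
Round 3 (k=50): L=90 R=76
Round 4 (k=24): L=76 R=125

Answer: 117,215 215,90 90,76 76,125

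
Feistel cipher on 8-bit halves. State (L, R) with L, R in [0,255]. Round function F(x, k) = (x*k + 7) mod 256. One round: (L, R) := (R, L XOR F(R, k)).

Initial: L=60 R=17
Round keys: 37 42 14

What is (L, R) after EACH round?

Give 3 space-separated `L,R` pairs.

Round 1 (k=37): L=17 R=64
Round 2 (k=42): L=64 R=150
Round 3 (k=14): L=150 R=123

Answer: 17,64 64,150 150,123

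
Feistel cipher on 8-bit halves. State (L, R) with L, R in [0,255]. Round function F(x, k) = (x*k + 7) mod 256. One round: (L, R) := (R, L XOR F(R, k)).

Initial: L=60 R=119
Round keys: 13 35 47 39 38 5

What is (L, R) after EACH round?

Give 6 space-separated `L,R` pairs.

Answer: 119,46 46,38 38,47 47,22 22,100 100,237

Derivation:
Round 1 (k=13): L=119 R=46
Round 2 (k=35): L=46 R=38
Round 3 (k=47): L=38 R=47
Round 4 (k=39): L=47 R=22
Round 5 (k=38): L=22 R=100
Round 6 (k=5): L=100 R=237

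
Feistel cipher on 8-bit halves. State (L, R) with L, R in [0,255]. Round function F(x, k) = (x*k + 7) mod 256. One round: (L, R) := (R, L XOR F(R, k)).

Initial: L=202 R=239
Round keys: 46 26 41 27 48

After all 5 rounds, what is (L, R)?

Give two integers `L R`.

Round 1 (k=46): L=239 R=51
Round 2 (k=26): L=51 R=218
Round 3 (k=41): L=218 R=194
Round 4 (k=27): L=194 R=167
Round 5 (k=48): L=167 R=149

Answer: 167 149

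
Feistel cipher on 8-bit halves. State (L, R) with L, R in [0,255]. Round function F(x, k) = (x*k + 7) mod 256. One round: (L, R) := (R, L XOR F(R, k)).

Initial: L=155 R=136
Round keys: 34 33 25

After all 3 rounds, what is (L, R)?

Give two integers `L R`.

Answer: 155 166

Derivation:
Round 1 (k=34): L=136 R=140
Round 2 (k=33): L=140 R=155
Round 3 (k=25): L=155 R=166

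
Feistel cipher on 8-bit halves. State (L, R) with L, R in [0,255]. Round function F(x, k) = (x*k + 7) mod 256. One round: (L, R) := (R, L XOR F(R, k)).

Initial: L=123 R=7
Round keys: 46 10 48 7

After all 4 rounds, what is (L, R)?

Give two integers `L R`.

Answer: 117 198

Derivation:
Round 1 (k=46): L=7 R=50
Round 2 (k=10): L=50 R=252
Round 3 (k=48): L=252 R=117
Round 4 (k=7): L=117 R=198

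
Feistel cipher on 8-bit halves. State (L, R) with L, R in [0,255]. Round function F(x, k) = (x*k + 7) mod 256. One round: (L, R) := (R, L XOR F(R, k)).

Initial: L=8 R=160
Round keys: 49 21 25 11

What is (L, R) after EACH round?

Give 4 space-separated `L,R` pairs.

Round 1 (k=49): L=160 R=175
Round 2 (k=21): L=175 R=194
Round 3 (k=25): L=194 R=86
Round 4 (k=11): L=86 R=123

Answer: 160,175 175,194 194,86 86,123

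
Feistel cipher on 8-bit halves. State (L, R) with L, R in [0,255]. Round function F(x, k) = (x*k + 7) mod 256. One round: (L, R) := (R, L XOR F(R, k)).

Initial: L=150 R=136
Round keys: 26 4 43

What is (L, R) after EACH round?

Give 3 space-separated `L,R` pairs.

Answer: 136,65 65,131 131,73

Derivation:
Round 1 (k=26): L=136 R=65
Round 2 (k=4): L=65 R=131
Round 3 (k=43): L=131 R=73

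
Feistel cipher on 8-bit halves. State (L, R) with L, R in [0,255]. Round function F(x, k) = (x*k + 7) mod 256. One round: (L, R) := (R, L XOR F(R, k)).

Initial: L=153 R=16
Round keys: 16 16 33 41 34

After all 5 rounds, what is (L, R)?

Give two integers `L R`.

Round 1 (k=16): L=16 R=158
Round 2 (k=16): L=158 R=247
Round 3 (k=33): L=247 R=64
Round 4 (k=41): L=64 R=176
Round 5 (k=34): L=176 R=39

Answer: 176 39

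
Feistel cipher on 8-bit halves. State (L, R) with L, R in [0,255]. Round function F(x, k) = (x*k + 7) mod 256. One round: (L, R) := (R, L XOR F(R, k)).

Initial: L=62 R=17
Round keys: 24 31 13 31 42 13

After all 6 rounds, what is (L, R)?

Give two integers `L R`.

Answer: 22 230

Derivation:
Round 1 (k=24): L=17 R=161
Round 2 (k=31): L=161 R=151
Round 3 (k=13): L=151 R=19
Round 4 (k=31): L=19 R=195
Round 5 (k=42): L=195 R=22
Round 6 (k=13): L=22 R=230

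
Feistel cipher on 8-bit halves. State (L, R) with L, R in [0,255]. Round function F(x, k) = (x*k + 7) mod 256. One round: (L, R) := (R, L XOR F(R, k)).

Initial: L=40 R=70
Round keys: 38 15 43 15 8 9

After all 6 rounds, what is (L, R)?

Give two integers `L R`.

Answer: 241 11

Derivation:
Round 1 (k=38): L=70 R=67
Round 2 (k=15): L=67 R=178
Round 3 (k=43): L=178 R=174
Round 4 (k=15): L=174 R=139
Round 5 (k=8): L=139 R=241
Round 6 (k=9): L=241 R=11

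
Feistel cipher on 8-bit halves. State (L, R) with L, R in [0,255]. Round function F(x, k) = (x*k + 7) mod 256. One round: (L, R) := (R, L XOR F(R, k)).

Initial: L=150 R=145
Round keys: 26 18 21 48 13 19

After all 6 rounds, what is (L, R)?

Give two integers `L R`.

Round 1 (k=26): L=145 R=87
Round 2 (k=18): L=87 R=180
Round 3 (k=21): L=180 R=156
Round 4 (k=48): L=156 R=243
Round 5 (k=13): L=243 R=194
Round 6 (k=19): L=194 R=158

Answer: 194 158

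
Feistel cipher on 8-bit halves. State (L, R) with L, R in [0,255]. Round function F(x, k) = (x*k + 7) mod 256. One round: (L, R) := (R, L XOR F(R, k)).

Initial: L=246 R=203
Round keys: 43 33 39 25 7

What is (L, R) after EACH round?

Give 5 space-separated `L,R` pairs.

Answer: 203,214 214,86 86,247 247,112 112,224

Derivation:
Round 1 (k=43): L=203 R=214
Round 2 (k=33): L=214 R=86
Round 3 (k=39): L=86 R=247
Round 4 (k=25): L=247 R=112
Round 5 (k=7): L=112 R=224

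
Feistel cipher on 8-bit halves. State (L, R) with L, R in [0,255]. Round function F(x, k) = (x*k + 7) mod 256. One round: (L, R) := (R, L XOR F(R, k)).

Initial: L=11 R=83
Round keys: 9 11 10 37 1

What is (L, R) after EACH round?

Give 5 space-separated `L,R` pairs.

Round 1 (k=9): L=83 R=249
Round 2 (k=11): L=249 R=233
Round 3 (k=10): L=233 R=216
Round 4 (k=37): L=216 R=214
Round 5 (k=1): L=214 R=5

Answer: 83,249 249,233 233,216 216,214 214,5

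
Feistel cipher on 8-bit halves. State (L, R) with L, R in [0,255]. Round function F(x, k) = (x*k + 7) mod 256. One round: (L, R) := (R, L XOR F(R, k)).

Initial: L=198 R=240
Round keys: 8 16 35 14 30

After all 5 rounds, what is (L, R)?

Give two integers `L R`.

Answer: 250 142

Derivation:
Round 1 (k=8): L=240 R=65
Round 2 (k=16): L=65 R=231
Round 3 (k=35): L=231 R=221
Round 4 (k=14): L=221 R=250
Round 5 (k=30): L=250 R=142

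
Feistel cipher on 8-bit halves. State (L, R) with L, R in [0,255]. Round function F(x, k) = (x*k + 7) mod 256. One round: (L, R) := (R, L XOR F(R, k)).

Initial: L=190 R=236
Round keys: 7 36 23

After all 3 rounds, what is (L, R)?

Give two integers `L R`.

Round 1 (k=7): L=236 R=197
Round 2 (k=36): L=197 R=87
Round 3 (k=23): L=87 R=29

Answer: 87 29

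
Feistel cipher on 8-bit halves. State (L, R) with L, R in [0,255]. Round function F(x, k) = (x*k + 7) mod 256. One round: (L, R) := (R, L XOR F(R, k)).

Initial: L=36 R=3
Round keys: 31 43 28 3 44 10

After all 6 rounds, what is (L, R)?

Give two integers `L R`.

Answer: 208 79

Derivation:
Round 1 (k=31): L=3 R=64
Round 2 (k=43): L=64 R=196
Round 3 (k=28): L=196 R=55
Round 4 (k=3): L=55 R=104
Round 5 (k=44): L=104 R=208
Round 6 (k=10): L=208 R=79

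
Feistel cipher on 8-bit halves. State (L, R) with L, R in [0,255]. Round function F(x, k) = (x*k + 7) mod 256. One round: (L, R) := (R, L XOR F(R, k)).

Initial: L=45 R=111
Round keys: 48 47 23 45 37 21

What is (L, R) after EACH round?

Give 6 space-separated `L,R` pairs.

Round 1 (k=48): L=111 R=250
Round 2 (k=47): L=250 R=130
Round 3 (k=23): L=130 R=79
Round 4 (k=45): L=79 R=104
Round 5 (k=37): L=104 R=64
Round 6 (k=21): L=64 R=47

Answer: 111,250 250,130 130,79 79,104 104,64 64,47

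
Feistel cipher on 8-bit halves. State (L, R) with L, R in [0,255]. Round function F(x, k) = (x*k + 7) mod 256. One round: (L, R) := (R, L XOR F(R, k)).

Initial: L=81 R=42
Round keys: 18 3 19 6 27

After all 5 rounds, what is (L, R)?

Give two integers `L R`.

Round 1 (k=18): L=42 R=170
Round 2 (k=3): L=170 R=47
Round 3 (k=19): L=47 R=46
Round 4 (k=6): L=46 R=52
Round 5 (k=27): L=52 R=173

Answer: 52 173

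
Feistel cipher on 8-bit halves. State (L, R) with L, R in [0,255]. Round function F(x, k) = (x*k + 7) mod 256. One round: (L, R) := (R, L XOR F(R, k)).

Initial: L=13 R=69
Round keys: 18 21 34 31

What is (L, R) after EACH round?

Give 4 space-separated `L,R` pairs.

Round 1 (k=18): L=69 R=236
Round 2 (k=21): L=236 R=38
Round 3 (k=34): L=38 R=255
Round 4 (k=31): L=255 R=206

Answer: 69,236 236,38 38,255 255,206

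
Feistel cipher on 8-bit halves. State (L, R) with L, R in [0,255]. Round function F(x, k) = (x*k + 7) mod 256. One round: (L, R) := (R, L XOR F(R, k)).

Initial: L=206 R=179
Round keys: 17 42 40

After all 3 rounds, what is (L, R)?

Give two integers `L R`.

Answer: 92 67

Derivation:
Round 1 (k=17): L=179 R=36
Round 2 (k=42): L=36 R=92
Round 3 (k=40): L=92 R=67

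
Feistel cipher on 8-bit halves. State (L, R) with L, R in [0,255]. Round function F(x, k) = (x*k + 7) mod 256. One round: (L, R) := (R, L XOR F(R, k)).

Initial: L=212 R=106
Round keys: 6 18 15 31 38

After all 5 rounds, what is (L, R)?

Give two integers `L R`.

Answer: 167 46

Derivation:
Round 1 (k=6): L=106 R=87
Round 2 (k=18): L=87 R=79
Round 3 (k=15): L=79 R=255
Round 4 (k=31): L=255 R=167
Round 5 (k=38): L=167 R=46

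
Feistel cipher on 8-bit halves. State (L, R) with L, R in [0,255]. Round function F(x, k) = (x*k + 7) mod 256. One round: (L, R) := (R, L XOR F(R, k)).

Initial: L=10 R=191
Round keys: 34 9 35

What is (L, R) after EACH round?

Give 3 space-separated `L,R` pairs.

Answer: 191,111 111,81 81,117

Derivation:
Round 1 (k=34): L=191 R=111
Round 2 (k=9): L=111 R=81
Round 3 (k=35): L=81 R=117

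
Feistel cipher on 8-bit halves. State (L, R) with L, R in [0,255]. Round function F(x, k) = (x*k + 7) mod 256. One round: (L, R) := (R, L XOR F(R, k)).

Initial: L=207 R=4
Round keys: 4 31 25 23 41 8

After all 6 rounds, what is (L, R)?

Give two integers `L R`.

Answer: 215 193

Derivation:
Round 1 (k=4): L=4 R=216
Round 2 (k=31): L=216 R=43
Round 3 (k=25): L=43 R=226
Round 4 (k=23): L=226 R=126
Round 5 (k=41): L=126 R=215
Round 6 (k=8): L=215 R=193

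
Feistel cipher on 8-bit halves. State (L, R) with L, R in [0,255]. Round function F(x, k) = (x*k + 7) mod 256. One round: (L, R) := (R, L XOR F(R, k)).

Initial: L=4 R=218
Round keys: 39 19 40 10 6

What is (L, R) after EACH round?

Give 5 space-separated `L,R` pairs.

Round 1 (k=39): L=218 R=57
Round 2 (k=19): L=57 R=152
Round 3 (k=40): L=152 R=254
Round 4 (k=10): L=254 R=107
Round 5 (k=6): L=107 R=119

Answer: 218,57 57,152 152,254 254,107 107,119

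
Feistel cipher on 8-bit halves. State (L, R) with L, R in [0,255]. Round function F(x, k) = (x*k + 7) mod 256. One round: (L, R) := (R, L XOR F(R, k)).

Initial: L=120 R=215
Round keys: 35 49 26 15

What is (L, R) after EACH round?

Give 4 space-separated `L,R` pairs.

Answer: 215,20 20,12 12,43 43,128

Derivation:
Round 1 (k=35): L=215 R=20
Round 2 (k=49): L=20 R=12
Round 3 (k=26): L=12 R=43
Round 4 (k=15): L=43 R=128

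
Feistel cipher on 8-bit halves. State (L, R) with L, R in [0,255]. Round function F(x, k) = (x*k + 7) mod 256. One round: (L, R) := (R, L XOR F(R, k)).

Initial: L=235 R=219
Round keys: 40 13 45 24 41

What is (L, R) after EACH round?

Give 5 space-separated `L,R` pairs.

Round 1 (k=40): L=219 R=212
Round 2 (k=13): L=212 R=16
Round 3 (k=45): L=16 R=3
Round 4 (k=24): L=3 R=95
Round 5 (k=41): L=95 R=61

Answer: 219,212 212,16 16,3 3,95 95,61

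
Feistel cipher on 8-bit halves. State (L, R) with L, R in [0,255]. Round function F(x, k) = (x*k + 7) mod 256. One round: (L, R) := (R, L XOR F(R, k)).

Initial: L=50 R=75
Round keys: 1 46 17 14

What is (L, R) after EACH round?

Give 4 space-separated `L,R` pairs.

Answer: 75,96 96,12 12,179 179,221

Derivation:
Round 1 (k=1): L=75 R=96
Round 2 (k=46): L=96 R=12
Round 3 (k=17): L=12 R=179
Round 4 (k=14): L=179 R=221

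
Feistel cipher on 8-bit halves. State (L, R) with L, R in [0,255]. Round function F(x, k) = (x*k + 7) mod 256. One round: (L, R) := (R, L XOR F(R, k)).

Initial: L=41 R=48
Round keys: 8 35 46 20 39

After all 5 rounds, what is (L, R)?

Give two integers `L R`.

Answer: 194 78

Derivation:
Round 1 (k=8): L=48 R=174
Round 2 (k=35): L=174 R=225
Round 3 (k=46): L=225 R=219
Round 4 (k=20): L=219 R=194
Round 5 (k=39): L=194 R=78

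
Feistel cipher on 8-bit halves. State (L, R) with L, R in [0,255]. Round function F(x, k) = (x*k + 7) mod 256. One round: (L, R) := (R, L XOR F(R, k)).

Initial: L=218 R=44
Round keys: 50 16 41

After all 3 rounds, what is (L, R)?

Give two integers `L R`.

Round 1 (k=50): L=44 R=69
Round 2 (k=16): L=69 R=123
Round 3 (k=41): L=123 R=255

Answer: 123 255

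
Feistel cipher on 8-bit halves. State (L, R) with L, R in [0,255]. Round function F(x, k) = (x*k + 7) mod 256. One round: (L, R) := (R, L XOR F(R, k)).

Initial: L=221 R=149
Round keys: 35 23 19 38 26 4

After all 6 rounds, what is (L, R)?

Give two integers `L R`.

Round 1 (k=35): L=149 R=187
Round 2 (k=23): L=187 R=65
Round 3 (k=19): L=65 R=97
Round 4 (k=38): L=97 R=44
Round 5 (k=26): L=44 R=30
Round 6 (k=4): L=30 R=83

Answer: 30 83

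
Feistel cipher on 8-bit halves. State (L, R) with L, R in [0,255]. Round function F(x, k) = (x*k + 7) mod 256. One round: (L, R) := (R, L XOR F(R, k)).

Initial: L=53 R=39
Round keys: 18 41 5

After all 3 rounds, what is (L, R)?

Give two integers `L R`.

Round 1 (k=18): L=39 R=240
Round 2 (k=41): L=240 R=80
Round 3 (k=5): L=80 R=103

Answer: 80 103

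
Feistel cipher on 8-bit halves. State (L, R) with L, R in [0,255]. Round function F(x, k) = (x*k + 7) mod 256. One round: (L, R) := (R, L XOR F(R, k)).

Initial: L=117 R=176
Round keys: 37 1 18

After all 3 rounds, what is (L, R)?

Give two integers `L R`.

Answer: 185 11

Derivation:
Round 1 (k=37): L=176 R=2
Round 2 (k=1): L=2 R=185
Round 3 (k=18): L=185 R=11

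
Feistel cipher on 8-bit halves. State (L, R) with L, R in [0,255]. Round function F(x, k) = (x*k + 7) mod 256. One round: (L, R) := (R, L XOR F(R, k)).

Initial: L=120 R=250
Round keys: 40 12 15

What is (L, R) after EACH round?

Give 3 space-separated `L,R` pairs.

Answer: 250,111 111,193 193,57

Derivation:
Round 1 (k=40): L=250 R=111
Round 2 (k=12): L=111 R=193
Round 3 (k=15): L=193 R=57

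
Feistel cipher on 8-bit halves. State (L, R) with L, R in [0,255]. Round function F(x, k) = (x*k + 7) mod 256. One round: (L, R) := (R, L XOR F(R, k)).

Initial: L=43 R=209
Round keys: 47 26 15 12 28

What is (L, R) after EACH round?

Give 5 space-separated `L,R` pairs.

Round 1 (k=47): L=209 R=77
Round 2 (k=26): L=77 R=8
Round 3 (k=15): L=8 R=50
Round 4 (k=12): L=50 R=87
Round 5 (k=28): L=87 R=185

Answer: 209,77 77,8 8,50 50,87 87,185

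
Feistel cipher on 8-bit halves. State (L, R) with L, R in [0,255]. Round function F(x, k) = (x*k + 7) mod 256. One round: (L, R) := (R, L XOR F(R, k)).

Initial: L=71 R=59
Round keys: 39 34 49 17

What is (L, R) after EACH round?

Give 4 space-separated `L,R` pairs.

Round 1 (k=39): L=59 R=67
Round 2 (k=34): L=67 R=214
Round 3 (k=49): L=214 R=190
Round 4 (k=17): L=190 R=115

Answer: 59,67 67,214 214,190 190,115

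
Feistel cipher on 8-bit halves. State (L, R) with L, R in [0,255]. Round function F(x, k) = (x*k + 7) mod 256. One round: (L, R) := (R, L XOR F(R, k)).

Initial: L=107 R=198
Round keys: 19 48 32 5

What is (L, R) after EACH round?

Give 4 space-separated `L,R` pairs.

Round 1 (k=19): L=198 R=210
Round 2 (k=48): L=210 R=161
Round 3 (k=32): L=161 R=245
Round 4 (k=5): L=245 R=113

Answer: 198,210 210,161 161,245 245,113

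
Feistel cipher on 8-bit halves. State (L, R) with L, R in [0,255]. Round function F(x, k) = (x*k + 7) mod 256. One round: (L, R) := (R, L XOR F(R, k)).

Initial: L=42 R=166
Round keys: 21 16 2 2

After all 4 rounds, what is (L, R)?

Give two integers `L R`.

Answer: 38 2

Derivation:
Round 1 (k=21): L=166 R=143
Round 2 (k=16): L=143 R=81
Round 3 (k=2): L=81 R=38
Round 4 (k=2): L=38 R=2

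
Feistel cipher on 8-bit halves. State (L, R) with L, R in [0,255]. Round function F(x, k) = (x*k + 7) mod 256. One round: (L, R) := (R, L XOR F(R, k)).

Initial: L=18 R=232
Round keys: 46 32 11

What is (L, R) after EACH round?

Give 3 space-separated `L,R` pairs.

Round 1 (k=46): L=232 R=165
Round 2 (k=32): L=165 R=79
Round 3 (k=11): L=79 R=201

Answer: 232,165 165,79 79,201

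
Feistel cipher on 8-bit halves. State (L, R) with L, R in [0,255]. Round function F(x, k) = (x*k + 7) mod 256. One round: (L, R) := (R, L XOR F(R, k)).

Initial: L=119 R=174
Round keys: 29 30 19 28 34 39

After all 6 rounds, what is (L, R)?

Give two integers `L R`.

Answer: 255 10

Derivation:
Round 1 (k=29): L=174 R=202
Round 2 (k=30): L=202 R=29
Round 3 (k=19): L=29 R=228
Round 4 (k=28): L=228 R=234
Round 5 (k=34): L=234 R=255
Round 6 (k=39): L=255 R=10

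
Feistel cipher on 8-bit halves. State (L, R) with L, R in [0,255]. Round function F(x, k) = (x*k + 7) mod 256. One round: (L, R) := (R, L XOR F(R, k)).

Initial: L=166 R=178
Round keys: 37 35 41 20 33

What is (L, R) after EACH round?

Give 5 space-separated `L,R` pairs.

Round 1 (k=37): L=178 R=103
Round 2 (k=35): L=103 R=174
Round 3 (k=41): L=174 R=130
Round 4 (k=20): L=130 R=129
Round 5 (k=33): L=129 R=42

Answer: 178,103 103,174 174,130 130,129 129,42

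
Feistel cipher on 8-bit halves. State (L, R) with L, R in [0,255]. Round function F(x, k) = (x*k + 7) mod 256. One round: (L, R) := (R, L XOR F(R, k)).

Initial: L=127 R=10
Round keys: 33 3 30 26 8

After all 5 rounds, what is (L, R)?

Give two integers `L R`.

Answer: 182 168

Derivation:
Round 1 (k=33): L=10 R=46
Round 2 (k=3): L=46 R=155
Round 3 (k=30): L=155 R=31
Round 4 (k=26): L=31 R=182
Round 5 (k=8): L=182 R=168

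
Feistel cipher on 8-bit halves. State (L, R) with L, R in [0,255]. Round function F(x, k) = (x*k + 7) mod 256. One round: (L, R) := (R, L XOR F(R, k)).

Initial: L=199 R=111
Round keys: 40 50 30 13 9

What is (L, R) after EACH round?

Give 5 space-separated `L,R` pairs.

Answer: 111,152 152,216 216,207 207,82 82,38

Derivation:
Round 1 (k=40): L=111 R=152
Round 2 (k=50): L=152 R=216
Round 3 (k=30): L=216 R=207
Round 4 (k=13): L=207 R=82
Round 5 (k=9): L=82 R=38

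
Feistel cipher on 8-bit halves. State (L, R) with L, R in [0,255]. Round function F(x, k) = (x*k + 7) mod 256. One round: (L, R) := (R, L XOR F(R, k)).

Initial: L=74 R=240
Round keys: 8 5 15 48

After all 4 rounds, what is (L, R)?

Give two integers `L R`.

Answer: 66 159

Derivation:
Round 1 (k=8): L=240 R=205
Round 2 (k=5): L=205 R=248
Round 3 (k=15): L=248 R=66
Round 4 (k=48): L=66 R=159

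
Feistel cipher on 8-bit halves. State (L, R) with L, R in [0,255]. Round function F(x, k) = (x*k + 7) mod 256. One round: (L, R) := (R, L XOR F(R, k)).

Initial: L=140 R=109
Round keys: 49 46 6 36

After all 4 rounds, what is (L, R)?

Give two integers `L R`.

Answer: 75 73

Derivation:
Round 1 (k=49): L=109 R=104
Round 2 (k=46): L=104 R=218
Round 3 (k=6): L=218 R=75
Round 4 (k=36): L=75 R=73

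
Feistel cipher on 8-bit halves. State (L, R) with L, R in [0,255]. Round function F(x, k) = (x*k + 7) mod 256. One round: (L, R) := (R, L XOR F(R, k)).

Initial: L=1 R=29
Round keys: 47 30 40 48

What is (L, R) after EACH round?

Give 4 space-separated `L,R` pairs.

Answer: 29,91 91,172 172,188 188,235

Derivation:
Round 1 (k=47): L=29 R=91
Round 2 (k=30): L=91 R=172
Round 3 (k=40): L=172 R=188
Round 4 (k=48): L=188 R=235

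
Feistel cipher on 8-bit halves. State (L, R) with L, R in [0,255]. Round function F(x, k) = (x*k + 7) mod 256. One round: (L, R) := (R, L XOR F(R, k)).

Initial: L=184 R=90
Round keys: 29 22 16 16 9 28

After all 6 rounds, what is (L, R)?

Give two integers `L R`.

Round 1 (k=29): L=90 R=129
Round 2 (k=22): L=129 R=71
Round 3 (k=16): L=71 R=246
Round 4 (k=16): L=246 R=32
Round 5 (k=9): L=32 R=209
Round 6 (k=28): L=209 R=195

Answer: 209 195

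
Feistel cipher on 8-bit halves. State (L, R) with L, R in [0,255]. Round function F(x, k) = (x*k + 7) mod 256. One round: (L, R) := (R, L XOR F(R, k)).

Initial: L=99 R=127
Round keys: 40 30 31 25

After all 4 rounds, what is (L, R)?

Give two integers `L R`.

Answer: 43 74

Derivation:
Round 1 (k=40): L=127 R=188
Round 2 (k=30): L=188 R=112
Round 3 (k=31): L=112 R=43
Round 4 (k=25): L=43 R=74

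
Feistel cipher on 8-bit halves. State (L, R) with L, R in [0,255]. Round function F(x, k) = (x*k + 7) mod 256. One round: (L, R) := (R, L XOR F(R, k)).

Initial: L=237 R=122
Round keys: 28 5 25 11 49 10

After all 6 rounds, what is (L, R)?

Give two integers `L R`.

Answer: 99 113

Derivation:
Round 1 (k=28): L=122 R=178
Round 2 (k=5): L=178 R=251
Round 3 (k=25): L=251 R=56
Round 4 (k=11): L=56 R=148
Round 5 (k=49): L=148 R=99
Round 6 (k=10): L=99 R=113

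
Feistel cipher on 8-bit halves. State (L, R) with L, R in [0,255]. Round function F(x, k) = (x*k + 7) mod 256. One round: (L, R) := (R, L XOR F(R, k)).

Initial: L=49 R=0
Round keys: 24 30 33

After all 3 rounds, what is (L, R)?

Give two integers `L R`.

Answer: 91 244

Derivation:
Round 1 (k=24): L=0 R=54
Round 2 (k=30): L=54 R=91
Round 3 (k=33): L=91 R=244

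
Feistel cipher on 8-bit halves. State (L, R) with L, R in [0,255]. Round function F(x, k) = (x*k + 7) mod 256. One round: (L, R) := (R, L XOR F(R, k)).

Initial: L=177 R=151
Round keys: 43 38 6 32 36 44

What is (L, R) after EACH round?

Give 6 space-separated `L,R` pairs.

Round 1 (k=43): L=151 R=213
Round 2 (k=38): L=213 R=50
Round 3 (k=6): L=50 R=230
Round 4 (k=32): L=230 R=245
Round 5 (k=36): L=245 R=157
Round 6 (k=44): L=157 R=246

Answer: 151,213 213,50 50,230 230,245 245,157 157,246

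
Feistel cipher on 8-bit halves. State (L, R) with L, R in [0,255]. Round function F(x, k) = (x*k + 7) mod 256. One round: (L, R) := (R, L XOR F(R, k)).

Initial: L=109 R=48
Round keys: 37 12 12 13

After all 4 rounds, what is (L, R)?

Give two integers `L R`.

Round 1 (k=37): L=48 R=154
Round 2 (k=12): L=154 R=15
Round 3 (k=12): L=15 R=33
Round 4 (k=13): L=33 R=187

Answer: 33 187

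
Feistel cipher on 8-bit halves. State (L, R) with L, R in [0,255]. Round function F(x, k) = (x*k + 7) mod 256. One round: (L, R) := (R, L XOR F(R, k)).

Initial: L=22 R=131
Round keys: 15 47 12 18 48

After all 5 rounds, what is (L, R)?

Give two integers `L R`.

Round 1 (k=15): L=131 R=162
Round 2 (k=47): L=162 R=70
Round 3 (k=12): L=70 R=237
Round 4 (k=18): L=237 R=247
Round 5 (k=48): L=247 R=186

Answer: 247 186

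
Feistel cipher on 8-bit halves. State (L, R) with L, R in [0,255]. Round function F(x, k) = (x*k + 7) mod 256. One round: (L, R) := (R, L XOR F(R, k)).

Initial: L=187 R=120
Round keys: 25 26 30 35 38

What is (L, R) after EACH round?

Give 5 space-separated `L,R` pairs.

Round 1 (k=25): L=120 R=4
Round 2 (k=26): L=4 R=23
Round 3 (k=30): L=23 R=189
Round 4 (k=35): L=189 R=201
Round 5 (k=38): L=201 R=96

Answer: 120,4 4,23 23,189 189,201 201,96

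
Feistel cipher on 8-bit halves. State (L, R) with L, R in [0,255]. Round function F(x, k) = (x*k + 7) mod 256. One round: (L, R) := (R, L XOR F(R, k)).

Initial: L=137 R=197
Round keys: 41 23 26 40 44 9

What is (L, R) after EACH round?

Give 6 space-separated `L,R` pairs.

Answer: 197,29 29,103 103,96 96,96 96,231 231,70

Derivation:
Round 1 (k=41): L=197 R=29
Round 2 (k=23): L=29 R=103
Round 3 (k=26): L=103 R=96
Round 4 (k=40): L=96 R=96
Round 5 (k=44): L=96 R=231
Round 6 (k=9): L=231 R=70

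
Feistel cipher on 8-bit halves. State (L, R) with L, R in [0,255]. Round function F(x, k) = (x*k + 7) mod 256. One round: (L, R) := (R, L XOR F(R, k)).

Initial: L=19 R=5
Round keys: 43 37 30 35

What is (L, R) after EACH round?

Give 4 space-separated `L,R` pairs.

Round 1 (k=43): L=5 R=205
Round 2 (k=37): L=205 R=173
Round 3 (k=30): L=173 R=128
Round 4 (k=35): L=128 R=42

Answer: 5,205 205,173 173,128 128,42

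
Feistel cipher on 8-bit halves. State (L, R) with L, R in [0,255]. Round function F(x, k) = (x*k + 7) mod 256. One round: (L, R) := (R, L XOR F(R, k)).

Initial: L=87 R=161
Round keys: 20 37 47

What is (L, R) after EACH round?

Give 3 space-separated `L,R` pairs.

Round 1 (k=20): L=161 R=204
Round 2 (k=37): L=204 R=34
Round 3 (k=47): L=34 R=137

Answer: 161,204 204,34 34,137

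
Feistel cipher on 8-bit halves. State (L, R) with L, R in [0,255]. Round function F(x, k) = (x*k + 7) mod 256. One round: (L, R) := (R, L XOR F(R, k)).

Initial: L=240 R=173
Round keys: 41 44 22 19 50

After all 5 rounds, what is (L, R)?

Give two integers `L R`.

Round 1 (k=41): L=173 R=76
Round 2 (k=44): L=76 R=186
Round 3 (k=22): L=186 R=79
Round 4 (k=19): L=79 R=94
Round 5 (k=50): L=94 R=44

Answer: 94 44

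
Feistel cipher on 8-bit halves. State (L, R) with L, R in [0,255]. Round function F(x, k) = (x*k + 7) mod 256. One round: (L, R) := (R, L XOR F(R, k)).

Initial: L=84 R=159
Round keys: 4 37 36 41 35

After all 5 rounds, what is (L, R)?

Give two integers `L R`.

Answer: 214 37

Derivation:
Round 1 (k=4): L=159 R=215
Round 2 (k=37): L=215 R=133
Round 3 (k=36): L=133 R=108
Round 4 (k=41): L=108 R=214
Round 5 (k=35): L=214 R=37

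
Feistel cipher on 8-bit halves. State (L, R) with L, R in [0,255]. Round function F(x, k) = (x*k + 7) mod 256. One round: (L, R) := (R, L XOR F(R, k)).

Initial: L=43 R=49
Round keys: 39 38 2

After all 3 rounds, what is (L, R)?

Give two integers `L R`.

Answer: 148 122

Derivation:
Round 1 (k=39): L=49 R=85
Round 2 (k=38): L=85 R=148
Round 3 (k=2): L=148 R=122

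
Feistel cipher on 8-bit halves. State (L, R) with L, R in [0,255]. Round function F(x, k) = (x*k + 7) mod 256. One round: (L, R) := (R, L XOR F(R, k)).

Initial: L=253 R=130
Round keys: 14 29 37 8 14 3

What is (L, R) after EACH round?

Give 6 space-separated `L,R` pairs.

Round 1 (k=14): L=130 R=222
Round 2 (k=29): L=222 R=175
Round 3 (k=37): L=175 R=140
Round 4 (k=8): L=140 R=200
Round 5 (k=14): L=200 R=123
Round 6 (k=3): L=123 R=176

Answer: 130,222 222,175 175,140 140,200 200,123 123,176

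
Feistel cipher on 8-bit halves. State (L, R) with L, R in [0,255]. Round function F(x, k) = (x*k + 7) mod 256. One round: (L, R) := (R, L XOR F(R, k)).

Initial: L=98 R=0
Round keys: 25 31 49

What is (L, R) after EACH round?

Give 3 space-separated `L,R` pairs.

Answer: 0,101 101,66 66,204

Derivation:
Round 1 (k=25): L=0 R=101
Round 2 (k=31): L=101 R=66
Round 3 (k=49): L=66 R=204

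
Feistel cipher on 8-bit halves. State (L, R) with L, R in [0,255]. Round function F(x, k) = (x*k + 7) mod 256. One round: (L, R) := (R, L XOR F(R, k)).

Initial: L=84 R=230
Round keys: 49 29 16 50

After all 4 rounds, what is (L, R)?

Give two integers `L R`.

Round 1 (k=49): L=230 R=89
Round 2 (k=29): L=89 R=250
Round 3 (k=16): L=250 R=254
Round 4 (k=50): L=254 R=89

Answer: 254 89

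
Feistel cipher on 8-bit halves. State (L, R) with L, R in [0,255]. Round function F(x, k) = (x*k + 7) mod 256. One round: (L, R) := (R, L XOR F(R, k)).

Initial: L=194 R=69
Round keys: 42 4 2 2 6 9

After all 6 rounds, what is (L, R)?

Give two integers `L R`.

Answer: 165 53

Derivation:
Round 1 (k=42): L=69 R=155
Round 2 (k=4): L=155 R=54
Round 3 (k=2): L=54 R=232
Round 4 (k=2): L=232 R=225
Round 5 (k=6): L=225 R=165
Round 6 (k=9): L=165 R=53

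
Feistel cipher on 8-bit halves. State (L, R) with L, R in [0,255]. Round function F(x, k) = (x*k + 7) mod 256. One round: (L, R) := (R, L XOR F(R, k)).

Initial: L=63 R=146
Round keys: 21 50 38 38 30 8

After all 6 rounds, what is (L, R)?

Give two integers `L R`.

Round 1 (k=21): L=146 R=62
Round 2 (k=50): L=62 R=177
Round 3 (k=38): L=177 R=115
Round 4 (k=38): L=115 R=168
Round 5 (k=30): L=168 R=196
Round 6 (k=8): L=196 R=143

Answer: 196 143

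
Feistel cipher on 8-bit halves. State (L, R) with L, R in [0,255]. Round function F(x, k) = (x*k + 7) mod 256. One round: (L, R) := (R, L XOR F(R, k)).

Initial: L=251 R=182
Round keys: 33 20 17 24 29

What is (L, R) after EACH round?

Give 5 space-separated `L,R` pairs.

Round 1 (k=33): L=182 R=134
Round 2 (k=20): L=134 R=201
Round 3 (k=17): L=201 R=230
Round 4 (k=24): L=230 R=94
Round 5 (k=29): L=94 R=75

Answer: 182,134 134,201 201,230 230,94 94,75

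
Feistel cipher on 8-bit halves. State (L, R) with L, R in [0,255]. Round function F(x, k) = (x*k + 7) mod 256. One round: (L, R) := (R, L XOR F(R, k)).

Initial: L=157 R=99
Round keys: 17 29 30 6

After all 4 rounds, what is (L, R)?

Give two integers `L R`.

Round 1 (k=17): L=99 R=7
Round 2 (k=29): L=7 R=177
Round 3 (k=30): L=177 R=194
Round 4 (k=6): L=194 R=34

Answer: 194 34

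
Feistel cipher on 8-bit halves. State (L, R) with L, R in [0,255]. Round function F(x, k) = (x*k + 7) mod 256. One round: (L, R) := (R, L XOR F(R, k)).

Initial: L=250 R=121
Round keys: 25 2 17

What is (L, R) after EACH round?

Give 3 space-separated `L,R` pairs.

Round 1 (k=25): L=121 R=34
Round 2 (k=2): L=34 R=50
Round 3 (k=17): L=50 R=123

Answer: 121,34 34,50 50,123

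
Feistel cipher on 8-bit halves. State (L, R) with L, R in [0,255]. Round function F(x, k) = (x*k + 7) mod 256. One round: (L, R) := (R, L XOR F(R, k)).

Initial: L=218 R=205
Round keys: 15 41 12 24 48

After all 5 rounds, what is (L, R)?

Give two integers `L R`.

Answer: 245 24

Derivation:
Round 1 (k=15): L=205 R=208
Round 2 (k=41): L=208 R=154
Round 3 (k=12): L=154 R=239
Round 4 (k=24): L=239 R=245
Round 5 (k=48): L=245 R=24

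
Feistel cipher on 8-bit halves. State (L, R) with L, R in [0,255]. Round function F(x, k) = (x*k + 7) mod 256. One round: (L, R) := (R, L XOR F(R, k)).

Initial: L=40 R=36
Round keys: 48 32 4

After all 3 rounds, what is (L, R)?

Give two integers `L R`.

Answer: 195 252

Derivation:
Round 1 (k=48): L=36 R=239
Round 2 (k=32): L=239 R=195
Round 3 (k=4): L=195 R=252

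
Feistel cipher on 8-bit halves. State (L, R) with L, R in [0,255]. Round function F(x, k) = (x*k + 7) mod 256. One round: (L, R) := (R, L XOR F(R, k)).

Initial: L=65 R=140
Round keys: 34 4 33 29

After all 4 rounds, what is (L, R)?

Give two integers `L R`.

Answer: 132 8

Derivation:
Round 1 (k=34): L=140 R=222
Round 2 (k=4): L=222 R=243
Round 3 (k=33): L=243 R=132
Round 4 (k=29): L=132 R=8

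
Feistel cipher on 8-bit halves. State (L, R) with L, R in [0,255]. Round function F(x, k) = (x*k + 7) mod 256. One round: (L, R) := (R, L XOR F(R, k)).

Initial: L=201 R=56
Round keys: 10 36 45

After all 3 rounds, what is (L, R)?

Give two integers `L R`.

Round 1 (k=10): L=56 R=254
Round 2 (k=36): L=254 R=135
Round 3 (k=45): L=135 R=60

Answer: 135 60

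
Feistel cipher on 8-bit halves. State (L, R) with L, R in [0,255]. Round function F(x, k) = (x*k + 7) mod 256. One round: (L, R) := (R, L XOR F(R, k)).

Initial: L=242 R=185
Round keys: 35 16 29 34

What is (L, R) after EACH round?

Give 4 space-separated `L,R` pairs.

Answer: 185,160 160,190 190,45 45,191

Derivation:
Round 1 (k=35): L=185 R=160
Round 2 (k=16): L=160 R=190
Round 3 (k=29): L=190 R=45
Round 4 (k=34): L=45 R=191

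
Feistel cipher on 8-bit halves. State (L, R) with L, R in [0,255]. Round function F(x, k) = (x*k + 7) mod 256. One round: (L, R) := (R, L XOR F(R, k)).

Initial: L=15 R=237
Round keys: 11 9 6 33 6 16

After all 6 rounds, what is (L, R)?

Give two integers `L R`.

Round 1 (k=11): L=237 R=57
Round 2 (k=9): L=57 R=229
Round 3 (k=6): L=229 R=92
Round 4 (k=33): L=92 R=6
Round 5 (k=6): L=6 R=119
Round 6 (k=16): L=119 R=113

Answer: 119 113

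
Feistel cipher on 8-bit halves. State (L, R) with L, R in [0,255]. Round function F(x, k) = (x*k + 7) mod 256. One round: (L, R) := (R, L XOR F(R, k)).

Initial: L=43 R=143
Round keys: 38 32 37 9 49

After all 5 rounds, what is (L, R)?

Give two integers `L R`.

Answer: 124 70

Derivation:
Round 1 (k=38): L=143 R=106
Round 2 (k=32): L=106 R=200
Round 3 (k=37): L=200 R=133
Round 4 (k=9): L=133 R=124
Round 5 (k=49): L=124 R=70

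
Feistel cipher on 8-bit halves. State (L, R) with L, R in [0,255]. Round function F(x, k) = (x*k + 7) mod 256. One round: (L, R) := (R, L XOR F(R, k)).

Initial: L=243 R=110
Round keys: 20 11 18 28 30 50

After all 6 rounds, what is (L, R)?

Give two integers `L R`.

Answer: 214 101

Derivation:
Round 1 (k=20): L=110 R=108
Round 2 (k=11): L=108 R=197
Round 3 (k=18): L=197 R=141
Round 4 (k=28): L=141 R=182
Round 5 (k=30): L=182 R=214
Round 6 (k=50): L=214 R=101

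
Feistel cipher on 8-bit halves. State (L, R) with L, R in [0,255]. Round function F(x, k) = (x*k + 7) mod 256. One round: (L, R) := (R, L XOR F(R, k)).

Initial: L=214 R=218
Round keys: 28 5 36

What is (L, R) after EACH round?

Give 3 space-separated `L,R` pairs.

Answer: 218,9 9,238 238,118

Derivation:
Round 1 (k=28): L=218 R=9
Round 2 (k=5): L=9 R=238
Round 3 (k=36): L=238 R=118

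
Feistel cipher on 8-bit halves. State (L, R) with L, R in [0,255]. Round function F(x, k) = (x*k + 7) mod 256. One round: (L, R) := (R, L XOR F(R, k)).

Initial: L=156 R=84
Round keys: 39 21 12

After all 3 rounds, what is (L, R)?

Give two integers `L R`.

Answer: 214 64

Derivation:
Round 1 (k=39): L=84 R=79
Round 2 (k=21): L=79 R=214
Round 3 (k=12): L=214 R=64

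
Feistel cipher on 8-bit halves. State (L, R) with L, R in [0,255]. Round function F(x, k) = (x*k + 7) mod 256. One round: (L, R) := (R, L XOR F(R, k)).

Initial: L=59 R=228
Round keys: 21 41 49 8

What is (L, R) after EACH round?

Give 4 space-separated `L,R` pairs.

Answer: 228,128 128,99 99,122 122,180

Derivation:
Round 1 (k=21): L=228 R=128
Round 2 (k=41): L=128 R=99
Round 3 (k=49): L=99 R=122
Round 4 (k=8): L=122 R=180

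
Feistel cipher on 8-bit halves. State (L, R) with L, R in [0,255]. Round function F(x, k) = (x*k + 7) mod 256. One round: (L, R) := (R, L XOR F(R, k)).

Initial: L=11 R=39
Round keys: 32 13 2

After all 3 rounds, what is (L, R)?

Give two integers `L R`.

Answer: 36 163

Derivation:
Round 1 (k=32): L=39 R=236
Round 2 (k=13): L=236 R=36
Round 3 (k=2): L=36 R=163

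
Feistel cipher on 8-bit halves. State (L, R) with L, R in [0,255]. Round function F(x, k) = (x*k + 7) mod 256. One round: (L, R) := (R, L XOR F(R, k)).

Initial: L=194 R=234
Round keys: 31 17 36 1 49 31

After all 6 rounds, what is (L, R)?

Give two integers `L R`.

Round 1 (k=31): L=234 R=159
Round 2 (k=17): L=159 R=124
Round 3 (k=36): L=124 R=232
Round 4 (k=1): L=232 R=147
Round 5 (k=49): L=147 R=194
Round 6 (k=31): L=194 R=22

Answer: 194 22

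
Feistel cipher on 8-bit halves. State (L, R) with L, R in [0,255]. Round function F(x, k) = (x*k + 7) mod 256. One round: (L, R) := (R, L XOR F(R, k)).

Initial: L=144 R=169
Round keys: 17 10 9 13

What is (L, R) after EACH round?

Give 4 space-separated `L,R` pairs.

Answer: 169,208 208,142 142,213 213,86

Derivation:
Round 1 (k=17): L=169 R=208
Round 2 (k=10): L=208 R=142
Round 3 (k=9): L=142 R=213
Round 4 (k=13): L=213 R=86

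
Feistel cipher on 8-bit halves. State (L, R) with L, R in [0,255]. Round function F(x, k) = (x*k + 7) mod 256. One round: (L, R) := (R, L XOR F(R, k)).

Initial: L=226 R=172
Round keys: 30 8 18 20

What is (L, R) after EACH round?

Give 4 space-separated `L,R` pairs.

Round 1 (k=30): L=172 R=205
Round 2 (k=8): L=205 R=195
Round 3 (k=18): L=195 R=112
Round 4 (k=20): L=112 R=4

Answer: 172,205 205,195 195,112 112,4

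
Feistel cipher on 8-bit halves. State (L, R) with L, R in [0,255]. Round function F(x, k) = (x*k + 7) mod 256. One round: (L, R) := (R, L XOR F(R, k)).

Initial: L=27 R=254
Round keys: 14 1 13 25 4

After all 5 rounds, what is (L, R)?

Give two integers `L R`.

Round 1 (k=14): L=254 R=240
Round 2 (k=1): L=240 R=9
Round 3 (k=13): L=9 R=140
Round 4 (k=25): L=140 R=186
Round 5 (k=4): L=186 R=99

Answer: 186 99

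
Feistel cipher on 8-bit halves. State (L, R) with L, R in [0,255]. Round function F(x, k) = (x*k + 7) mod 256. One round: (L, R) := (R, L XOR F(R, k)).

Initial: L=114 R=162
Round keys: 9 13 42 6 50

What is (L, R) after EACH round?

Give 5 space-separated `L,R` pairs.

Round 1 (k=9): L=162 R=203
Round 2 (k=13): L=203 R=244
Round 3 (k=42): L=244 R=196
Round 4 (k=6): L=196 R=107
Round 5 (k=50): L=107 R=41

Answer: 162,203 203,244 244,196 196,107 107,41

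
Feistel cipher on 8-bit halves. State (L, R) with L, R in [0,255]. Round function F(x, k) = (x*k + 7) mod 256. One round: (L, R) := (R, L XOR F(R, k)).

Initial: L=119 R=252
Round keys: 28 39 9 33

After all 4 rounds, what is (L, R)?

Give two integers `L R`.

Answer: 90 122

Derivation:
Round 1 (k=28): L=252 R=224
Round 2 (k=39): L=224 R=219
Round 3 (k=9): L=219 R=90
Round 4 (k=33): L=90 R=122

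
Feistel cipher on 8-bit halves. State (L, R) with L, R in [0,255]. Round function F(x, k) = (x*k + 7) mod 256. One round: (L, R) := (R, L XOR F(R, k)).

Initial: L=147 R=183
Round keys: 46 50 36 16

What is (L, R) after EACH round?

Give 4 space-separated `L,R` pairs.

Answer: 183,122 122,108 108,77 77,187

Derivation:
Round 1 (k=46): L=183 R=122
Round 2 (k=50): L=122 R=108
Round 3 (k=36): L=108 R=77
Round 4 (k=16): L=77 R=187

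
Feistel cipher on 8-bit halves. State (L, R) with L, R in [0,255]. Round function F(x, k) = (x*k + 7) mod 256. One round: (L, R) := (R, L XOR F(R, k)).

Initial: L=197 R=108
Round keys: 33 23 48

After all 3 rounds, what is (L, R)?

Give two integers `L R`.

Round 1 (k=33): L=108 R=54
Round 2 (k=23): L=54 R=141
Round 3 (k=48): L=141 R=65

Answer: 141 65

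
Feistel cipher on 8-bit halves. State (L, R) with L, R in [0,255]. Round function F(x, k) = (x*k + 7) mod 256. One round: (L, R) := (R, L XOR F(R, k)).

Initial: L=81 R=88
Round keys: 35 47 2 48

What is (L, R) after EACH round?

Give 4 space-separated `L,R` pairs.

Round 1 (k=35): L=88 R=94
Round 2 (k=47): L=94 R=17
Round 3 (k=2): L=17 R=119
Round 4 (k=48): L=119 R=70

Answer: 88,94 94,17 17,119 119,70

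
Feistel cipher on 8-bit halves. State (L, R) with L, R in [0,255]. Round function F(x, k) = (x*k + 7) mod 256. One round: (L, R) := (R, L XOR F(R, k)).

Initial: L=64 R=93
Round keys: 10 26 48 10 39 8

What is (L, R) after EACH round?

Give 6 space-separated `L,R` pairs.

Answer: 93,233 233,236 236,174 174,63 63,14 14,72

Derivation:
Round 1 (k=10): L=93 R=233
Round 2 (k=26): L=233 R=236
Round 3 (k=48): L=236 R=174
Round 4 (k=10): L=174 R=63
Round 5 (k=39): L=63 R=14
Round 6 (k=8): L=14 R=72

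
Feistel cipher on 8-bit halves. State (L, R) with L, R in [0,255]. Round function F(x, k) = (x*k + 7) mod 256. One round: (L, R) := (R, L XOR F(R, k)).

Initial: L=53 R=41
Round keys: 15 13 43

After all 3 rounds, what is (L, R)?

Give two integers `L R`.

Round 1 (k=15): L=41 R=91
Round 2 (k=13): L=91 R=143
Round 3 (k=43): L=143 R=87

Answer: 143 87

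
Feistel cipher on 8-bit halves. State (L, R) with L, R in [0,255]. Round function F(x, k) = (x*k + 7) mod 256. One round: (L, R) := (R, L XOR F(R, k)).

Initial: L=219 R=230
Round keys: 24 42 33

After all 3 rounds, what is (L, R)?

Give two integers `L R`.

Answer: 153 140

Derivation:
Round 1 (k=24): L=230 R=76
Round 2 (k=42): L=76 R=153
Round 3 (k=33): L=153 R=140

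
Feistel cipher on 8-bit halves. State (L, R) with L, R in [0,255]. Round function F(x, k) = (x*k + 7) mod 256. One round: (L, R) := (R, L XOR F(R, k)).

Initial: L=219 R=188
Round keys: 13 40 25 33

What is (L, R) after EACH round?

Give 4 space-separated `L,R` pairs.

Round 1 (k=13): L=188 R=72
Round 2 (k=40): L=72 R=251
Round 3 (k=25): L=251 R=194
Round 4 (k=33): L=194 R=242

Answer: 188,72 72,251 251,194 194,242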